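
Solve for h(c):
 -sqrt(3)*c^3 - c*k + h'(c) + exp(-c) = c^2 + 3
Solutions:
 h(c) = C1 + sqrt(3)*c^4/4 + c^3/3 + c^2*k/2 + 3*c + exp(-c)


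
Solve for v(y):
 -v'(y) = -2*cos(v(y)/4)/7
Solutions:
 -2*y/7 - 2*log(sin(v(y)/4) - 1) + 2*log(sin(v(y)/4) + 1) = C1


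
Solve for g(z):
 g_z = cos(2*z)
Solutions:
 g(z) = C1 + sin(2*z)/2


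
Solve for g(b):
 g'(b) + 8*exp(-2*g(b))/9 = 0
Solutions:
 g(b) = log(-sqrt(C1 - 16*b)) - log(3)
 g(b) = log(C1 - 16*b)/2 - log(3)


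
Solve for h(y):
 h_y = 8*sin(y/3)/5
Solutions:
 h(y) = C1 - 24*cos(y/3)/5


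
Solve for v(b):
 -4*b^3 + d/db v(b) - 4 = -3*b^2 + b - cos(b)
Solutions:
 v(b) = C1 + b^4 - b^3 + b^2/2 + 4*b - sin(b)


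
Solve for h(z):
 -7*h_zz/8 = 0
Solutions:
 h(z) = C1 + C2*z


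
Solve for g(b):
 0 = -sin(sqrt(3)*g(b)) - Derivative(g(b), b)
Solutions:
 g(b) = sqrt(3)*(-acos((-exp(2*sqrt(3)*C1) - exp(2*sqrt(3)*b))/(exp(2*sqrt(3)*C1) - exp(2*sqrt(3)*b))) + 2*pi)/3
 g(b) = sqrt(3)*acos((-exp(2*sqrt(3)*C1) - exp(2*sqrt(3)*b))/(exp(2*sqrt(3)*C1) - exp(2*sqrt(3)*b)))/3


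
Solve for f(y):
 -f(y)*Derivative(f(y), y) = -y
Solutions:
 f(y) = -sqrt(C1 + y^2)
 f(y) = sqrt(C1 + y^2)


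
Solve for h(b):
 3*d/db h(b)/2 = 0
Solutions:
 h(b) = C1


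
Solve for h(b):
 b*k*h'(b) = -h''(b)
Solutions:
 h(b) = Piecewise((-sqrt(2)*sqrt(pi)*C1*erf(sqrt(2)*b*sqrt(k)/2)/(2*sqrt(k)) - C2, (k > 0) | (k < 0)), (-C1*b - C2, True))


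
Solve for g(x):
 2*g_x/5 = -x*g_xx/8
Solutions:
 g(x) = C1 + C2/x^(11/5)


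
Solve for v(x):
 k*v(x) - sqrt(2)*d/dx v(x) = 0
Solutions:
 v(x) = C1*exp(sqrt(2)*k*x/2)


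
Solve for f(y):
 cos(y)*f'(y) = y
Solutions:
 f(y) = C1 + Integral(y/cos(y), y)


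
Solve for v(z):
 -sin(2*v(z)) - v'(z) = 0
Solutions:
 v(z) = pi - acos((-C1 - exp(4*z))/(C1 - exp(4*z)))/2
 v(z) = acos((-C1 - exp(4*z))/(C1 - exp(4*z)))/2


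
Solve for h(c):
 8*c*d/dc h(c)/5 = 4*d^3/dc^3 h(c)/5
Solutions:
 h(c) = C1 + Integral(C2*airyai(2^(1/3)*c) + C3*airybi(2^(1/3)*c), c)


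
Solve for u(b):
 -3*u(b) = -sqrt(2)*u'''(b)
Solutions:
 u(b) = C3*exp(2^(5/6)*3^(1/3)*b/2) + (C1*sin(6^(5/6)*b/4) + C2*cos(6^(5/6)*b/4))*exp(-2^(5/6)*3^(1/3)*b/4)


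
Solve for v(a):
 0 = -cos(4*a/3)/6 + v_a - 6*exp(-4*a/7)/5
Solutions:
 v(a) = C1 + sin(4*a/3)/8 - 21*exp(-4*a/7)/10


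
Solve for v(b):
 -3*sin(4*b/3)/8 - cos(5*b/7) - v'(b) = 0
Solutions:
 v(b) = C1 - 7*sin(5*b/7)/5 + 9*cos(4*b/3)/32


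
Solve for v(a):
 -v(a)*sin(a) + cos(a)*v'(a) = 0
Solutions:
 v(a) = C1/cos(a)


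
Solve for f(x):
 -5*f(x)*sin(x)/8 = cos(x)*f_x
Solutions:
 f(x) = C1*cos(x)^(5/8)


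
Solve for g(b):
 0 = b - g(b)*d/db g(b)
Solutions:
 g(b) = -sqrt(C1 + b^2)
 g(b) = sqrt(C1 + b^2)


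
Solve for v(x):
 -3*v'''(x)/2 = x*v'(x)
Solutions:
 v(x) = C1 + Integral(C2*airyai(-2^(1/3)*3^(2/3)*x/3) + C3*airybi(-2^(1/3)*3^(2/3)*x/3), x)


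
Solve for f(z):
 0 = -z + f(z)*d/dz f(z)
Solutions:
 f(z) = -sqrt(C1 + z^2)
 f(z) = sqrt(C1 + z^2)


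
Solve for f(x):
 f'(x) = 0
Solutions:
 f(x) = C1


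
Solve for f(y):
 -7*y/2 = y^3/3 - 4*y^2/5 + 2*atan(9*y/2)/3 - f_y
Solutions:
 f(y) = C1 + y^4/12 - 4*y^3/15 + 7*y^2/4 + 2*y*atan(9*y/2)/3 - 2*log(81*y^2 + 4)/27


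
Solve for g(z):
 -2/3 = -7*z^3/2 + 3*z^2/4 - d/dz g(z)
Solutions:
 g(z) = C1 - 7*z^4/8 + z^3/4 + 2*z/3


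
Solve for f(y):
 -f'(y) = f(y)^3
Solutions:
 f(y) = -sqrt(2)*sqrt(-1/(C1 - y))/2
 f(y) = sqrt(2)*sqrt(-1/(C1 - y))/2


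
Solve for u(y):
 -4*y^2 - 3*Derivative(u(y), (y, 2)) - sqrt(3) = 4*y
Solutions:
 u(y) = C1 + C2*y - y^4/9 - 2*y^3/9 - sqrt(3)*y^2/6


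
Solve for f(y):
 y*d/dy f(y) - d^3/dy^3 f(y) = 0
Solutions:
 f(y) = C1 + Integral(C2*airyai(y) + C3*airybi(y), y)


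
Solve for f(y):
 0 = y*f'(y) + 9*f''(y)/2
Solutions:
 f(y) = C1 + C2*erf(y/3)


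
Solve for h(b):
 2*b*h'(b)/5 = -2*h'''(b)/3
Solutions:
 h(b) = C1 + Integral(C2*airyai(-3^(1/3)*5^(2/3)*b/5) + C3*airybi(-3^(1/3)*5^(2/3)*b/5), b)


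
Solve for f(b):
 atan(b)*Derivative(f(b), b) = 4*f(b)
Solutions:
 f(b) = C1*exp(4*Integral(1/atan(b), b))


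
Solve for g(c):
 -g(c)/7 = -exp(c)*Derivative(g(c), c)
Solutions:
 g(c) = C1*exp(-exp(-c)/7)


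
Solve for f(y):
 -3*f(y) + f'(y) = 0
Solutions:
 f(y) = C1*exp(3*y)


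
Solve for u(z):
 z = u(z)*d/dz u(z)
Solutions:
 u(z) = -sqrt(C1 + z^2)
 u(z) = sqrt(C1 + z^2)


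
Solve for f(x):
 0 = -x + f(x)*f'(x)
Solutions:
 f(x) = -sqrt(C1 + x^2)
 f(x) = sqrt(C1 + x^2)


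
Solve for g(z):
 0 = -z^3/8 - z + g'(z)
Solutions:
 g(z) = C1 + z^4/32 + z^2/2


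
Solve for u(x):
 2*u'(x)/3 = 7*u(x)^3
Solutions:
 u(x) = -sqrt(-1/(C1 + 21*x))
 u(x) = sqrt(-1/(C1 + 21*x))


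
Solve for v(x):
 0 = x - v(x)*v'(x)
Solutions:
 v(x) = -sqrt(C1 + x^2)
 v(x) = sqrt(C1 + x^2)


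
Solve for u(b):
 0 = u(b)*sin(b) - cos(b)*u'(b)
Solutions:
 u(b) = C1/cos(b)


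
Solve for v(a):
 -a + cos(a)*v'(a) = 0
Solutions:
 v(a) = C1 + Integral(a/cos(a), a)


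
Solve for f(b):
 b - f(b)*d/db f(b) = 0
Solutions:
 f(b) = -sqrt(C1 + b^2)
 f(b) = sqrt(C1 + b^2)


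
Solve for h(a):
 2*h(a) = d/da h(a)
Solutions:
 h(a) = C1*exp(2*a)


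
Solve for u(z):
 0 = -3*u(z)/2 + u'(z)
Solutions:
 u(z) = C1*exp(3*z/2)


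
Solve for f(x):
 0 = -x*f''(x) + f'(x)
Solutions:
 f(x) = C1 + C2*x^2


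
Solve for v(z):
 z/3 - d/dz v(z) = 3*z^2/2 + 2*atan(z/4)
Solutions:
 v(z) = C1 - z^3/2 + z^2/6 - 2*z*atan(z/4) + 4*log(z^2 + 16)


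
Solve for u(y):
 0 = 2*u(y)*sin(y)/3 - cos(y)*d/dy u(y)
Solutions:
 u(y) = C1/cos(y)^(2/3)


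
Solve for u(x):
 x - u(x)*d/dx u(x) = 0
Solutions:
 u(x) = -sqrt(C1 + x^2)
 u(x) = sqrt(C1 + x^2)


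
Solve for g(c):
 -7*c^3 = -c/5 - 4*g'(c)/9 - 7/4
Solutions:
 g(c) = C1 + 63*c^4/16 - 9*c^2/40 - 63*c/16


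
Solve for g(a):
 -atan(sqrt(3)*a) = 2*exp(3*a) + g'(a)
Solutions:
 g(a) = C1 - a*atan(sqrt(3)*a) - 2*exp(3*a)/3 + sqrt(3)*log(3*a^2 + 1)/6


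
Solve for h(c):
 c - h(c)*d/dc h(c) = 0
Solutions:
 h(c) = -sqrt(C1 + c^2)
 h(c) = sqrt(C1 + c^2)


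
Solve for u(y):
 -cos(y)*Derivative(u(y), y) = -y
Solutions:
 u(y) = C1 + Integral(y/cos(y), y)


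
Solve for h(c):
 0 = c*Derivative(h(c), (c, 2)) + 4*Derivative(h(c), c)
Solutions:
 h(c) = C1 + C2/c^3


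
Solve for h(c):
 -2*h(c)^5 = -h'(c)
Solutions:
 h(c) = -(-1/(C1 + 8*c))^(1/4)
 h(c) = (-1/(C1 + 8*c))^(1/4)
 h(c) = -I*(-1/(C1 + 8*c))^(1/4)
 h(c) = I*(-1/(C1 + 8*c))^(1/4)


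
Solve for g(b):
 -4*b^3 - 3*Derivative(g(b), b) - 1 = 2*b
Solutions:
 g(b) = C1 - b^4/3 - b^2/3 - b/3


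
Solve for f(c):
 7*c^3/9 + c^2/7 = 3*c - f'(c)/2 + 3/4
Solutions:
 f(c) = C1 - 7*c^4/18 - 2*c^3/21 + 3*c^2 + 3*c/2


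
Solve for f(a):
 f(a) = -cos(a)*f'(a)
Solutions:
 f(a) = C1*sqrt(sin(a) - 1)/sqrt(sin(a) + 1)


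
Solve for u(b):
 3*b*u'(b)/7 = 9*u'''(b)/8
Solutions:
 u(b) = C1 + Integral(C2*airyai(2*21^(2/3)*b/21) + C3*airybi(2*21^(2/3)*b/21), b)


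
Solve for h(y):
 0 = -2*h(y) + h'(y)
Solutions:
 h(y) = C1*exp(2*y)


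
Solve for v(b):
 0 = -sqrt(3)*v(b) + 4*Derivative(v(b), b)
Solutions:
 v(b) = C1*exp(sqrt(3)*b/4)


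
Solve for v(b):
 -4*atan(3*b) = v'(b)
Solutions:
 v(b) = C1 - 4*b*atan(3*b) + 2*log(9*b^2 + 1)/3


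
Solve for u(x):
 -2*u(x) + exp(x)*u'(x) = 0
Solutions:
 u(x) = C1*exp(-2*exp(-x))


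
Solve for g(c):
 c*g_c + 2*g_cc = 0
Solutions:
 g(c) = C1 + C2*erf(c/2)


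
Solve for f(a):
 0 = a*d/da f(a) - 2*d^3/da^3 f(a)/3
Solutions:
 f(a) = C1 + Integral(C2*airyai(2^(2/3)*3^(1/3)*a/2) + C3*airybi(2^(2/3)*3^(1/3)*a/2), a)


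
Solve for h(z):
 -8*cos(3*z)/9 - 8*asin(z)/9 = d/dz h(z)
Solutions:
 h(z) = C1 - 8*z*asin(z)/9 - 8*sqrt(1 - z^2)/9 - 8*sin(3*z)/27


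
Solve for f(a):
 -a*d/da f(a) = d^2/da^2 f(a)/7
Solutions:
 f(a) = C1 + C2*erf(sqrt(14)*a/2)


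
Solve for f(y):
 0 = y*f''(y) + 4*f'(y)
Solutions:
 f(y) = C1 + C2/y^3


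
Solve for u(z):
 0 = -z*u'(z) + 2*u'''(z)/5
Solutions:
 u(z) = C1 + Integral(C2*airyai(2^(2/3)*5^(1/3)*z/2) + C3*airybi(2^(2/3)*5^(1/3)*z/2), z)


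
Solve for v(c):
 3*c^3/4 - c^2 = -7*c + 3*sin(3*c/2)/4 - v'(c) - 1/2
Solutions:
 v(c) = C1 - 3*c^4/16 + c^3/3 - 7*c^2/2 - c/2 - cos(3*c/2)/2


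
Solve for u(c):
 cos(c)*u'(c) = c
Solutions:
 u(c) = C1 + Integral(c/cos(c), c)


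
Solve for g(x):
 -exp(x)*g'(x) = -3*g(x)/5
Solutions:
 g(x) = C1*exp(-3*exp(-x)/5)


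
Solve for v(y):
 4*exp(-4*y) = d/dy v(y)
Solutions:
 v(y) = C1 - exp(-4*y)


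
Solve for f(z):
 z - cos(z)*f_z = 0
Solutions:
 f(z) = C1 + Integral(z/cos(z), z)


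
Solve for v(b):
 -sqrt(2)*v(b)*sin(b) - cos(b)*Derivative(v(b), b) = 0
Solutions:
 v(b) = C1*cos(b)^(sqrt(2))


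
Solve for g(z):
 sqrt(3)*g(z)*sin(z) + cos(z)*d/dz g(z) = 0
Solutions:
 g(z) = C1*cos(z)^(sqrt(3))


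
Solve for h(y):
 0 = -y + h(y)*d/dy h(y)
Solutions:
 h(y) = -sqrt(C1 + y^2)
 h(y) = sqrt(C1 + y^2)


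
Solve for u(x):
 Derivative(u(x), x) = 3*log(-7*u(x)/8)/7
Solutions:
 -7*Integral(1/(log(-_y) - 3*log(2) + log(7)), (_y, u(x)))/3 = C1 - x


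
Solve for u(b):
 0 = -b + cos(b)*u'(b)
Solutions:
 u(b) = C1 + Integral(b/cos(b), b)


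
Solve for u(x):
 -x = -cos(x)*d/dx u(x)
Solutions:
 u(x) = C1 + Integral(x/cos(x), x)


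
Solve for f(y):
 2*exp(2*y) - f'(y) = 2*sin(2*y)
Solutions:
 f(y) = C1 + exp(2*y) + cos(2*y)


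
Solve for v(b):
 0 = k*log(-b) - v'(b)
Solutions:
 v(b) = C1 + b*k*log(-b) - b*k


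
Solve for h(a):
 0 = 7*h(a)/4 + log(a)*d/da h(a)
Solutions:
 h(a) = C1*exp(-7*li(a)/4)


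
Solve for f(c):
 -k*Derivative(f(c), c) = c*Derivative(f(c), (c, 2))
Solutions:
 f(c) = C1 + c^(1 - re(k))*(C2*sin(log(c)*Abs(im(k))) + C3*cos(log(c)*im(k)))


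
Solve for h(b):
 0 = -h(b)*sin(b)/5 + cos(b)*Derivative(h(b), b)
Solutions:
 h(b) = C1/cos(b)^(1/5)


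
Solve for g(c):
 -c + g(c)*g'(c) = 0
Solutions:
 g(c) = -sqrt(C1 + c^2)
 g(c) = sqrt(C1 + c^2)


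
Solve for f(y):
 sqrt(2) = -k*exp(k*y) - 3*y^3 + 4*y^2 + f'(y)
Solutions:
 f(y) = C1 + 3*y^4/4 - 4*y^3/3 + sqrt(2)*y + exp(k*y)


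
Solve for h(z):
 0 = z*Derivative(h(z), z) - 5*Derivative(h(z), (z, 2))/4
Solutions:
 h(z) = C1 + C2*erfi(sqrt(10)*z/5)


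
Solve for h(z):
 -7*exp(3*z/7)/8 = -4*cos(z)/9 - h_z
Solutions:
 h(z) = C1 + 49*exp(3*z/7)/24 - 4*sin(z)/9


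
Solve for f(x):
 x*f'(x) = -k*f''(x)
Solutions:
 f(x) = C1 + C2*sqrt(k)*erf(sqrt(2)*x*sqrt(1/k)/2)


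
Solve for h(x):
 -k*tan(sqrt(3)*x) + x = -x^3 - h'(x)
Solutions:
 h(x) = C1 - sqrt(3)*k*log(cos(sqrt(3)*x))/3 - x^4/4 - x^2/2


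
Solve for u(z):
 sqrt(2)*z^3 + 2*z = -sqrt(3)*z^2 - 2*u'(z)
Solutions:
 u(z) = C1 - sqrt(2)*z^4/8 - sqrt(3)*z^3/6 - z^2/2


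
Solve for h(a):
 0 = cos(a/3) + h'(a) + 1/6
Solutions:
 h(a) = C1 - a/6 - 3*sin(a/3)


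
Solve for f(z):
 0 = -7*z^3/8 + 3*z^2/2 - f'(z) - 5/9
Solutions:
 f(z) = C1 - 7*z^4/32 + z^3/2 - 5*z/9


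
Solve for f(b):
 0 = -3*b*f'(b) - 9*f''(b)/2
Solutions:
 f(b) = C1 + C2*erf(sqrt(3)*b/3)


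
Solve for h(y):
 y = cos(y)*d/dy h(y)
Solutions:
 h(y) = C1 + Integral(y/cos(y), y)


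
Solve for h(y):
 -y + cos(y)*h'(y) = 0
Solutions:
 h(y) = C1 + Integral(y/cos(y), y)


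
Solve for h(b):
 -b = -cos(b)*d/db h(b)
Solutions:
 h(b) = C1 + Integral(b/cos(b), b)


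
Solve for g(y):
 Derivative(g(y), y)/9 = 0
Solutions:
 g(y) = C1


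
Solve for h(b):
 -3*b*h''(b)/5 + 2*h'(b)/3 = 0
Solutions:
 h(b) = C1 + C2*b^(19/9)


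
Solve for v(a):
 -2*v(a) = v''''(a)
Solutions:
 v(a) = (C1*sin(2^(3/4)*a/2) + C2*cos(2^(3/4)*a/2))*exp(-2^(3/4)*a/2) + (C3*sin(2^(3/4)*a/2) + C4*cos(2^(3/4)*a/2))*exp(2^(3/4)*a/2)


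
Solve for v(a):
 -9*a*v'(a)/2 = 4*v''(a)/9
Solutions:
 v(a) = C1 + C2*erf(9*a/4)


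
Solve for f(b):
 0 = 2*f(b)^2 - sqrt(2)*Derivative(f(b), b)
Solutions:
 f(b) = -1/(C1 + sqrt(2)*b)


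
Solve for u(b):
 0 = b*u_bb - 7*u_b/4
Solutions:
 u(b) = C1 + C2*b^(11/4)


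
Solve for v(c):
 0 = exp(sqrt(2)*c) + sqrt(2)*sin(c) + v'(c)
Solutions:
 v(c) = C1 - sqrt(2)*exp(sqrt(2)*c)/2 + sqrt(2)*cos(c)


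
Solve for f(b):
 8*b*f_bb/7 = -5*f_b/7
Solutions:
 f(b) = C1 + C2*b^(3/8)


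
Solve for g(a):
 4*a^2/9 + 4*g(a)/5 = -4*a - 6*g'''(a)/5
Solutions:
 g(a) = C3*exp(-2^(1/3)*3^(2/3)*a/3) - 5*a^2/9 - 5*a + (C1*sin(2^(1/3)*3^(1/6)*a/2) + C2*cos(2^(1/3)*3^(1/6)*a/2))*exp(2^(1/3)*3^(2/3)*a/6)


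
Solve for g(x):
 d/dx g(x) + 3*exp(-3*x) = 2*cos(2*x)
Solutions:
 g(x) = C1 + sin(2*x) + exp(-3*x)


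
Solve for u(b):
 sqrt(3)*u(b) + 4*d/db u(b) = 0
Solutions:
 u(b) = C1*exp(-sqrt(3)*b/4)


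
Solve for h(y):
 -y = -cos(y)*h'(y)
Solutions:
 h(y) = C1 + Integral(y/cos(y), y)


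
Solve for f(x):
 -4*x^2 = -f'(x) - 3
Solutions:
 f(x) = C1 + 4*x^3/3 - 3*x


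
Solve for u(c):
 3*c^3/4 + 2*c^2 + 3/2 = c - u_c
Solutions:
 u(c) = C1 - 3*c^4/16 - 2*c^3/3 + c^2/2 - 3*c/2


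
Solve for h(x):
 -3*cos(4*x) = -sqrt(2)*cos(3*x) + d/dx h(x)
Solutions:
 h(x) = C1 + sqrt(2)*sin(3*x)/3 - 3*sin(4*x)/4


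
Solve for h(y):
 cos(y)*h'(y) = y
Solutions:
 h(y) = C1 + Integral(y/cos(y), y)


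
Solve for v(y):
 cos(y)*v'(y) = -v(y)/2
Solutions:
 v(y) = C1*(sin(y) - 1)^(1/4)/(sin(y) + 1)^(1/4)


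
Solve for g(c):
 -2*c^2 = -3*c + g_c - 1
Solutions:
 g(c) = C1 - 2*c^3/3 + 3*c^2/2 + c


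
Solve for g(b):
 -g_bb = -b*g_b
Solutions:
 g(b) = C1 + C2*erfi(sqrt(2)*b/2)


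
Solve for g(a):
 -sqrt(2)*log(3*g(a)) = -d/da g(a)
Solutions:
 -sqrt(2)*Integral(1/(log(_y) + log(3)), (_y, g(a)))/2 = C1 - a


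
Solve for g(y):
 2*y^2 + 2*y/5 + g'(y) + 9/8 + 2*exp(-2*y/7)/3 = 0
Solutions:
 g(y) = C1 - 2*y^3/3 - y^2/5 - 9*y/8 + 7*exp(-2*y/7)/3


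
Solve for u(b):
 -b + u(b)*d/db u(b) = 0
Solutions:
 u(b) = -sqrt(C1 + b^2)
 u(b) = sqrt(C1 + b^2)


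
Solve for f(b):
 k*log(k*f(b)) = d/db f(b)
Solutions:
 li(k*f(b))/k = C1 + b*k


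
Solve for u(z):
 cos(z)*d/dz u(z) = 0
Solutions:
 u(z) = C1


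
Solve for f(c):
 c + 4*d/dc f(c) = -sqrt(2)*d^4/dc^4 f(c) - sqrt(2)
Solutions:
 f(c) = C1 + C4*exp(-sqrt(2)*c) - c^2/8 - sqrt(2)*c/4 + (C2*sin(sqrt(6)*c/2) + C3*cos(sqrt(6)*c/2))*exp(sqrt(2)*c/2)


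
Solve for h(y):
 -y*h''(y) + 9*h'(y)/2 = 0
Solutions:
 h(y) = C1 + C2*y^(11/2)


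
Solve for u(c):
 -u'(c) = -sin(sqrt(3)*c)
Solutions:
 u(c) = C1 - sqrt(3)*cos(sqrt(3)*c)/3


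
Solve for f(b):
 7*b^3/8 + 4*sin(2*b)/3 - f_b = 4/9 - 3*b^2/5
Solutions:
 f(b) = C1 + 7*b^4/32 + b^3/5 - 4*b/9 - 2*cos(2*b)/3


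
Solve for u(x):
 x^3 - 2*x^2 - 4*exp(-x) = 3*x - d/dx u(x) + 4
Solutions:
 u(x) = C1 - x^4/4 + 2*x^3/3 + 3*x^2/2 + 4*x - 4*exp(-x)


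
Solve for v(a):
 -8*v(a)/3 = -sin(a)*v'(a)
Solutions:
 v(a) = C1*(cos(a) - 1)^(4/3)/(cos(a) + 1)^(4/3)


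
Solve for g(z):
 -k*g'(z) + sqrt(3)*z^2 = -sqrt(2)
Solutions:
 g(z) = C1 + sqrt(3)*z^3/(3*k) + sqrt(2)*z/k


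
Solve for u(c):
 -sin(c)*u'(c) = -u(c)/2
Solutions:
 u(c) = C1*(cos(c) - 1)^(1/4)/(cos(c) + 1)^(1/4)


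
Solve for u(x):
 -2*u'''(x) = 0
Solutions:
 u(x) = C1 + C2*x + C3*x^2


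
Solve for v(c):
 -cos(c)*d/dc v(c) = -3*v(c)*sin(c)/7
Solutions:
 v(c) = C1/cos(c)^(3/7)


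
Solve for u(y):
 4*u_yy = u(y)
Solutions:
 u(y) = C1*exp(-y/2) + C2*exp(y/2)


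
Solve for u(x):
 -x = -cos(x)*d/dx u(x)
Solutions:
 u(x) = C1 + Integral(x/cos(x), x)


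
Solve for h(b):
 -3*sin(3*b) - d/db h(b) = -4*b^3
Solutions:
 h(b) = C1 + b^4 + cos(3*b)


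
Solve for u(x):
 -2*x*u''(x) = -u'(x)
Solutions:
 u(x) = C1 + C2*x^(3/2)


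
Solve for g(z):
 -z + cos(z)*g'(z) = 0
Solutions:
 g(z) = C1 + Integral(z/cos(z), z)


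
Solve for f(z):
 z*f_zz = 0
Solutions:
 f(z) = C1 + C2*z


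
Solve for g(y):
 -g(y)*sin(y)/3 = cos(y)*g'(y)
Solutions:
 g(y) = C1*cos(y)^(1/3)


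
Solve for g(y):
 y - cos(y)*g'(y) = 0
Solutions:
 g(y) = C1 + Integral(y/cos(y), y)


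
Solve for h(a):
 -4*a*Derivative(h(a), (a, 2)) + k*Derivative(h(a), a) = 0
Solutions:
 h(a) = C1 + a^(re(k)/4 + 1)*(C2*sin(log(a)*Abs(im(k))/4) + C3*cos(log(a)*im(k)/4))


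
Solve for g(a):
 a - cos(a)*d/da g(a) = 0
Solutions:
 g(a) = C1 + Integral(a/cos(a), a)


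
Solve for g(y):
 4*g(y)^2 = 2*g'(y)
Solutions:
 g(y) = -1/(C1 + 2*y)


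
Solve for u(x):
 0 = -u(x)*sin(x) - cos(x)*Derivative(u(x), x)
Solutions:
 u(x) = C1*cos(x)


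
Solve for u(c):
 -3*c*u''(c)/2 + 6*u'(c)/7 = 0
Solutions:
 u(c) = C1 + C2*c^(11/7)


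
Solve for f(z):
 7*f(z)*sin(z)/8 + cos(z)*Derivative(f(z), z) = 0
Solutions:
 f(z) = C1*cos(z)^(7/8)


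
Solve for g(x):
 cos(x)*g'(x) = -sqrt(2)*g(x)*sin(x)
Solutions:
 g(x) = C1*cos(x)^(sqrt(2))


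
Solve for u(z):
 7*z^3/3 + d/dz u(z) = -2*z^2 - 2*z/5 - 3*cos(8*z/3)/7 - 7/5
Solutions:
 u(z) = C1 - 7*z^4/12 - 2*z^3/3 - z^2/5 - 7*z/5 - 9*sin(8*z/3)/56


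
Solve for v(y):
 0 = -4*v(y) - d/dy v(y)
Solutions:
 v(y) = C1*exp(-4*y)


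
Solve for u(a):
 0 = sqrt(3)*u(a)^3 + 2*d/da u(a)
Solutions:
 u(a) = -sqrt(-1/(C1 - sqrt(3)*a))
 u(a) = sqrt(-1/(C1 - sqrt(3)*a))


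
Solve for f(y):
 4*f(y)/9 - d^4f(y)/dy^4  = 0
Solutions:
 f(y) = C1*exp(-sqrt(6)*y/3) + C2*exp(sqrt(6)*y/3) + C3*sin(sqrt(6)*y/3) + C4*cos(sqrt(6)*y/3)


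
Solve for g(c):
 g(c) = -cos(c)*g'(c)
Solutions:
 g(c) = C1*sqrt(sin(c) - 1)/sqrt(sin(c) + 1)


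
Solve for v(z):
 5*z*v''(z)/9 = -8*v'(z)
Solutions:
 v(z) = C1 + C2/z^(67/5)


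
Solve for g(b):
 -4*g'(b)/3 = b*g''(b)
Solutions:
 g(b) = C1 + C2/b^(1/3)


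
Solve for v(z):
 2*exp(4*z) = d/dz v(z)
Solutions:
 v(z) = C1 + exp(4*z)/2


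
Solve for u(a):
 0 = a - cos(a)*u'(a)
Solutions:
 u(a) = C1 + Integral(a/cos(a), a)


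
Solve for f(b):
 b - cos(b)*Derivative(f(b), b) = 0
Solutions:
 f(b) = C1 + Integral(b/cos(b), b)


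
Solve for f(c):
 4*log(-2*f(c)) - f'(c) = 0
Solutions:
 -Integral(1/(log(-_y) + log(2)), (_y, f(c)))/4 = C1 - c


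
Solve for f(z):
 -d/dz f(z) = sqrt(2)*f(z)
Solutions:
 f(z) = C1*exp(-sqrt(2)*z)


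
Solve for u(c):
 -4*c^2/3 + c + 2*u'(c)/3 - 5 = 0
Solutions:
 u(c) = C1 + 2*c^3/3 - 3*c^2/4 + 15*c/2


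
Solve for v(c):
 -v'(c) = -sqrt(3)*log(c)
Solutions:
 v(c) = C1 + sqrt(3)*c*log(c) - sqrt(3)*c


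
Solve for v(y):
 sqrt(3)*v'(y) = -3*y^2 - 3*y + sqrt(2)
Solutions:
 v(y) = C1 - sqrt(3)*y^3/3 - sqrt(3)*y^2/2 + sqrt(6)*y/3


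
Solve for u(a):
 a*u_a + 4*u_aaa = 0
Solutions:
 u(a) = C1 + Integral(C2*airyai(-2^(1/3)*a/2) + C3*airybi(-2^(1/3)*a/2), a)


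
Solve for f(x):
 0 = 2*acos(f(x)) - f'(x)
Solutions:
 Integral(1/acos(_y), (_y, f(x))) = C1 + 2*x


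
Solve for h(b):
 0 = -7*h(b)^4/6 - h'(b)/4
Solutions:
 h(b) = (-1 - sqrt(3)*I)*(1/(C1 + 14*b))^(1/3)/2
 h(b) = (-1 + sqrt(3)*I)*(1/(C1 + 14*b))^(1/3)/2
 h(b) = (1/(C1 + 14*b))^(1/3)


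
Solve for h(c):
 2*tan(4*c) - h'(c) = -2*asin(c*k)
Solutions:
 h(c) = C1 + 2*Piecewise((c*asin(c*k) + sqrt(-c^2*k^2 + 1)/k, Ne(k, 0)), (0, True)) - log(cos(4*c))/2


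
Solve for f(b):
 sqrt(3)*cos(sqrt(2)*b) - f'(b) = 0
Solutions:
 f(b) = C1 + sqrt(6)*sin(sqrt(2)*b)/2


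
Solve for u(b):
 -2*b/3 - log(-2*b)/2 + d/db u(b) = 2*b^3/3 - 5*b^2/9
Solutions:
 u(b) = C1 + b^4/6 - 5*b^3/27 + b^2/3 + b*log(-b)/2 + b*(-1 + log(2))/2


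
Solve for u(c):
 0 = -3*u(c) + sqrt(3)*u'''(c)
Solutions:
 u(c) = C3*exp(3^(1/6)*c) + (C1*sin(3^(2/3)*c/2) + C2*cos(3^(2/3)*c/2))*exp(-3^(1/6)*c/2)


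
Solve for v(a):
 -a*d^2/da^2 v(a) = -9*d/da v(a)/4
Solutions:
 v(a) = C1 + C2*a^(13/4)


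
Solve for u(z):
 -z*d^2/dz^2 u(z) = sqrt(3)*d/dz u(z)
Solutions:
 u(z) = C1 + C2*z^(1 - sqrt(3))


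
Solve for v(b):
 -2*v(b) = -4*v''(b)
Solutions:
 v(b) = C1*exp(-sqrt(2)*b/2) + C2*exp(sqrt(2)*b/2)


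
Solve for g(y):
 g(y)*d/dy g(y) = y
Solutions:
 g(y) = -sqrt(C1 + y^2)
 g(y) = sqrt(C1 + y^2)


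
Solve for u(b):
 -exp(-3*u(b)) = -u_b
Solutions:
 u(b) = log(C1 + 3*b)/3
 u(b) = log((-3^(1/3) - 3^(5/6)*I)*(C1 + b)^(1/3)/2)
 u(b) = log((-3^(1/3) + 3^(5/6)*I)*(C1 + b)^(1/3)/2)


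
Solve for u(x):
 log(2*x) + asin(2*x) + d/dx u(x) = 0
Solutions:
 u(x) = C1 - x*log(x) - x*asin(2*x) - x*log(2) + x - sqrt(1 - 4*x^2)/2


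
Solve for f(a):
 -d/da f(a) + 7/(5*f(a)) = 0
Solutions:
 f(a) = -sqrt(C1 + 70*a)/5
 f(a) = sqrt(C1 + 70*a)/5


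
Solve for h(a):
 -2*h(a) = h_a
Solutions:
 h(a) = C1*exp(-2*a)


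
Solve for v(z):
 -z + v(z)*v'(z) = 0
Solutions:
 v(z) = -sqrt(C1 + z^2)
 v(z) = sqrt(C1 + z^2)


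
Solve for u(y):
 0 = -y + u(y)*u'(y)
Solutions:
 u(y) = -sqrt(C1 + y^2)
 u(y) = sqrt(C1 + y^2)


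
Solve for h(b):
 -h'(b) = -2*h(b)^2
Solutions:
 h(b) = -1/(C1 + 2*b)


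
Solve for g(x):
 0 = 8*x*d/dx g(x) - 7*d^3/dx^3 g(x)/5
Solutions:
 g(x) = C1 + Integral(C2*airyai(2*5^(1/3)*7^(2/3)*x/7) + C3*airybi(2*5^(1/3)*7^(2/3)*x/7), x)


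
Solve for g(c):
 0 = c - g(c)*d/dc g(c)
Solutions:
 g(c) = -sqrt(C1 + c^2)
 g(c) = sqrt(C1 + c^2)


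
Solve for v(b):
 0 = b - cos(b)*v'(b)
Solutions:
 v(b) = C1 + Integral(b/cos(b), b)


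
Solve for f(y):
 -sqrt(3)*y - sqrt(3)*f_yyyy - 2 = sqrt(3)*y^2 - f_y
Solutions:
 f(y) = C1 + C4*exp(3^(5/6)*y/3) + sqrt(3)*y^3/3 + sqrt(3)*y^2/2 + 2*y + (C2*sin(3^(1/3)*y/2) + C3*cos(3^(1/3)*y/2))*exp(-3^(5/6)*y/6)


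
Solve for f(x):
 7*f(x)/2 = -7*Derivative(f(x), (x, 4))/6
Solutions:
 f(x) = (C1*sin(sqrt(2)*3^(1/4)*x/2) + C2*cos(sqrt(2)*3^(1/4)*x/2))*exp(-sqrt(2)*3^(1/4)*x/2) + (C3*sin(sqrt(2)*3^(1/4)*x/2) + C4*cos(sqrt(2)*3^(1/4)*x/2))*exp(sqrt(2)*3^(1/4)*x/2)


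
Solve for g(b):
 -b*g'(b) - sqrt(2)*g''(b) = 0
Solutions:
 g(b) = C1 + C2*erf(2^(1/4)*b/2)


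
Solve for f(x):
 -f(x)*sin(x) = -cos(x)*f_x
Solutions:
 f(x) = C1/cos(x)


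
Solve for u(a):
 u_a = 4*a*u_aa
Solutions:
 u(a) = C1 + C2*a^(5/4)


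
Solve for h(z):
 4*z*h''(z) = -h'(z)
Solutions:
 h(z) = C1 + C2*z^(3/4)


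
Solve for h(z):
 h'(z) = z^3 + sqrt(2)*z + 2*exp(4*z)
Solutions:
 h(z) = C1 + z^4/4 + sqrt(2)*z^2/2 + exp(4*z)/2


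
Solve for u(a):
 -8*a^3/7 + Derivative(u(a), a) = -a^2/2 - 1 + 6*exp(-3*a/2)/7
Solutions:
 u(a) = C1 + 2*a^4/7 - a^3/6 - a - 4*exp(-3*a/2)/7


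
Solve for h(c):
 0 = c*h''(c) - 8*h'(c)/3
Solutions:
 h(c) = C1 + C2*c^(11/3)


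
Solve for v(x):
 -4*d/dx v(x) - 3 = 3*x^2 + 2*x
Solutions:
 v(x) = C1 - x^3/4 - x^2/4 - 3*x/4


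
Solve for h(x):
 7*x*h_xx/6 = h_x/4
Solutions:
 h(x) = C1 + C2*x^(17/14)


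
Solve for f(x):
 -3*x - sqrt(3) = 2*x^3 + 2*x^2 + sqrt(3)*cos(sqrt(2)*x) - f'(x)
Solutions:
 f(x) = C1 + x^4/2 + 2*x^3/3 + 3*x^2/2 + sqrt(3)*x + sqrt(6)*sin(sqrt(2)*x)/2


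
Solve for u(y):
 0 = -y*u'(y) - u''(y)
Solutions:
 u(y) = C1 + C2*erf(sqrt(2)*y/2)


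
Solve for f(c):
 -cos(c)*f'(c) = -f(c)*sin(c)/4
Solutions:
 f(c) = C1/cos(c)^(1/4)


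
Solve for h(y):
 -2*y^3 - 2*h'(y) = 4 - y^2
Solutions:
 h(y) = C1 - y^4/4 + y^3/6 - 2*y


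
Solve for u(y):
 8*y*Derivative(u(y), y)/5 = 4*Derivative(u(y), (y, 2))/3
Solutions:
 u(y) = C1 + C2*erfi(sqrt(15)*y/5)


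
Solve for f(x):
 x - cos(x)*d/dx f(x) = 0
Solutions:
 f(x) = C1 + Integral(x/cos(x), x)


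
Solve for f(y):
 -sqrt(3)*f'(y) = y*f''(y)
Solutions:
 f(y) = C1 + C2*y^(1 - sqrt(3))


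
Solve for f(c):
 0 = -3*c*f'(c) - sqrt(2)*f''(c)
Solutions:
 f(c) = C1 + C2*erf(2^(1/4)*sqrt(3)*c/2)


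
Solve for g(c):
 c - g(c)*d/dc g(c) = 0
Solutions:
 g(c) = -sqrt(C1 + c^2)
 g(c) = sqrt(C1 + c^2)


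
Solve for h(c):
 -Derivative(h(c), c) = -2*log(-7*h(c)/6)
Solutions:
 -Integral(1/(log(-_y) - log(6) + log(7)), (_y, h(c)))/2 = C1 - c


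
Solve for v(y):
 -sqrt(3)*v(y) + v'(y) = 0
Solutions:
 v(y) = C1*exp(sqrt(3)*y)


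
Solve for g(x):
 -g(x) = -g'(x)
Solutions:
 g(x) = C1*exp(x)


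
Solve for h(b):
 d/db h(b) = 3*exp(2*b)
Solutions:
 h(b) = C1 + 3*exp(2*b)/2


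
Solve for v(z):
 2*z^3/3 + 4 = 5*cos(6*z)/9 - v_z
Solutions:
 v(z) = C1 - z^4/6 - 4*z + 5*sin(6*z)/54


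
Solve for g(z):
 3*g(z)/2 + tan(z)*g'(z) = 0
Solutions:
 g(z) = C1/sin(z)^(3/2)


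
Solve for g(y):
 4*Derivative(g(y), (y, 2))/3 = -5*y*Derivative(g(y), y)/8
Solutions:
 g(y) = C1 + C2*erf(sqrt(15)*y/8)


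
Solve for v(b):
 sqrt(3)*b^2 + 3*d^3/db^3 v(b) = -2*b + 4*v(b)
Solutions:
 v(b) = C3*exp(6^(2/3)*b/3) + sqrt(3)*b^2/4 + b/2 + (C1*sin(2^(2/3)*3^(1/6)*b/2) + C2*cos(2^(2/3)*3^(1/6)*b/2))*exp(-6^(2/3)*b/6)


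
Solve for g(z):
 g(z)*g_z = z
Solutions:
 g(z) = -sqrt(C1 + z^2)
 g(z) = sqrt(C1 + z^2)


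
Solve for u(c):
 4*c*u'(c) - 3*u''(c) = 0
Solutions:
 u(c) = C1 + C2*erfi(sqrt(6)*c/3)


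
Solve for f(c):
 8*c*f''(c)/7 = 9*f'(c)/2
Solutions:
 f(c) = C1 + C2*c^(79/16)


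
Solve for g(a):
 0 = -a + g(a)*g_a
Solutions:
 g(a) = -sqrt(C1 + a^2)
 g(a) = sqrt(C1 + a^2)


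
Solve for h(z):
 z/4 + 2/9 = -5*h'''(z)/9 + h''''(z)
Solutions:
 h(z) = C1 + C2*z + C3*z^2 + C4*exp(5*z/9) - 3*z^4/160 - 121*z^3/600


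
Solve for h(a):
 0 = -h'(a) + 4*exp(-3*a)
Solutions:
 h(a) = C1 - 4*exp(-3*a)/3


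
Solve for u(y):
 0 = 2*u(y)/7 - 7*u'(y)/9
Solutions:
 u(y) = C1*exp(18*y/49)


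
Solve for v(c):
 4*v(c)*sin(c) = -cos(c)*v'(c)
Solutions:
 v(c) = C1*cos(c)^4


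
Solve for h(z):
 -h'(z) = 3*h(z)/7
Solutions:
 h(z) = C1*exp(-3*z/7)


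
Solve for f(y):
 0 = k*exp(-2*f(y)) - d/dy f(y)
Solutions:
 f(y) = log(-sqrt(C1 + 2*k*y))
 f(y) = log(C1 + 2*k*y)/2


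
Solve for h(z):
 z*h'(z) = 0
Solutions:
 h(z) = C1


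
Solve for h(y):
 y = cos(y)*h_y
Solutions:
 h(y) = C1 + Integral(y/cos(y), y)


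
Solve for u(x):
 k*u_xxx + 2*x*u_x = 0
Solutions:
 u(x) = C1 + Integral(C2*airyai(2^(1/3)*x*(-1/k)^(1/3)) + C3*airybi(2^(1/3)*x*(-1/k)^(1/3)), x)


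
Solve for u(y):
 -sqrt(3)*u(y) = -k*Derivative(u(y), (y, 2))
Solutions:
 u(y) = C1*exp(-3^(1/4)*y*sqrt(1/k)) + C2*exp(3^(1/4)*y*sqrt(1/k))


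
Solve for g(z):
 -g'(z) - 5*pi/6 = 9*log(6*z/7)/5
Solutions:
 g(z) = C1 - 9*z*log(z)/5 - 9*z*log(6)/5 - 5*pi*z/6 + 9*z/5 + 9*z*log(7)/5


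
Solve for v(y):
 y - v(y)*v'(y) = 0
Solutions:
 v(y) = -sqrt(C1 + y^2)
 v(y) = sqrt(C1 + y^2)


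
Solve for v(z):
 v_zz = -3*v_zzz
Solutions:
 v(z) = C1 + C2*z + C3*exp(-z/3)


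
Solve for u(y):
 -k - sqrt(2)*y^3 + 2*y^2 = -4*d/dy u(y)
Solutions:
 u(y) = C1 + k*y/4 + sqrt(2)*y^4/16 - y^3/6


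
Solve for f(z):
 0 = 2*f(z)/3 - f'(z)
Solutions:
 f(z) = C1*exp(2*z/3)


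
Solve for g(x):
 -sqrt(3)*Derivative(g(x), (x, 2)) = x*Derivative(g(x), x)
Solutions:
 g(x) = C1 + C2*erf(sqrt(2)*3^(3/4)*x/6)


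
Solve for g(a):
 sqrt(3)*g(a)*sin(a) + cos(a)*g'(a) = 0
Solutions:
 g(a) = C1*cos(a)^(sqrt(3))


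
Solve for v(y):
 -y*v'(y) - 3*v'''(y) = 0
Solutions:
 v(y) = C1 + Integral(C2*airyai(-3^(2/3)*y/3) + C3*airybi(-3^(2/3)*y/3), y)


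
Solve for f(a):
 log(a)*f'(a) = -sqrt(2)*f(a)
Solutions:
 f(a) = C1*exp(-sqrt(2)*li(a))


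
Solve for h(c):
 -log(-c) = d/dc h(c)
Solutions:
 h(c) = C1 - c*log(-c) + c


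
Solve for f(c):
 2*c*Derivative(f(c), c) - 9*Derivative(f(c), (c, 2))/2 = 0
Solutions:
 f(c) = C1 + C2*erfi(sqrt(2)*c/3)


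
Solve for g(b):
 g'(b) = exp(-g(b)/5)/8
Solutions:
 g(b) = 5*log(C1 + b/40)


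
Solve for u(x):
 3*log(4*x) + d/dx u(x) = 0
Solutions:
 u(x) = C1 - 3*x*log(x) - x*log(64) + 3*x


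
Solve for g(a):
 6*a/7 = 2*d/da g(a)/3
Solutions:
 g(a) = C1 + 9*a^2/14


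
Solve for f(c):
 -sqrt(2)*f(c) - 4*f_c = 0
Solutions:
 f(c) = C1*exp(-sqrt(2)*c/4)


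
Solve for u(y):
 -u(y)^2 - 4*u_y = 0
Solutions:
 u(y) = 4/(C1 + y)


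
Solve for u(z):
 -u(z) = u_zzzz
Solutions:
 u(z) = (C1*sin(sqrt(2)*z/2) + C2*cos(sqrt(2)*z/2))*exp(-sqrt(2)*z/2) + (C3*sin(sqrt(2)*z/2) + C4*cos(sqrt(2)*z/2))*exp(sqrt(2)*z/2)


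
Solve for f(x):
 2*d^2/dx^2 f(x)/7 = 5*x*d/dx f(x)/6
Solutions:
 f(x) = C1 + C2*erfi(sqrt(210)*x/12)


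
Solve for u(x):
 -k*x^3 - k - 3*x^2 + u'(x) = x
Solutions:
 u(x) = C1 + k*x^4/4 + k*x + x^3 + x^2/2


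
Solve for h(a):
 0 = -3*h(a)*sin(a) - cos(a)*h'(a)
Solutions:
 h(a) = C1*cos(a)^3


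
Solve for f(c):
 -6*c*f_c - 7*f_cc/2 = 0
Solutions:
 f(c) = C1 + C2*erf(sqrt(42)*c/7)


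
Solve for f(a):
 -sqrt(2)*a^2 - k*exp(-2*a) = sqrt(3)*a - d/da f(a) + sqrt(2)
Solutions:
 f(a) = C1 + sqrt(2)*a^3/3 + sqrt(3)*a^2/2 + sqrt(2)*a - k*exp(-2*a)/2


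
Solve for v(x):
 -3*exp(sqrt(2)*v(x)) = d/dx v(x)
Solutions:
 v(x) = sqrt(2)*(2*log(1/(C1 + 3*x)) - log(2))/4


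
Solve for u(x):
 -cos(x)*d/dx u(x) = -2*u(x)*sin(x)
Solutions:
 u(x) = C1/cos(x)^2


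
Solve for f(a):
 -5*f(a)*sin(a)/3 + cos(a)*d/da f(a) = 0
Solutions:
 f(a) = C1/cos(a)^(5/3)


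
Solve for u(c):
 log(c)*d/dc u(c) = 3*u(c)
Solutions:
 u(c) = C1*exp(3*li(c))


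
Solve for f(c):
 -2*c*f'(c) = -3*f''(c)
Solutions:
 f(c) = C1 + C2*erfi(sqrt(3)*c/3)


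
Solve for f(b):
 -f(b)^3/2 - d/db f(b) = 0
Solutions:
 f(b) = -sqrt(-1/(C1 - b))
 f(b) = sqrt(-1/(C1 - b))


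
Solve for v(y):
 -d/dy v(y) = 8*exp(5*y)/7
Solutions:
 v(y) = C1 - 8*exp(5*y)/35


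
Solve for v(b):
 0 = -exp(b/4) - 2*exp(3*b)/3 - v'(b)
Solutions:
 v(b) = C1 - 4*exp(b/4) - 2*exp(3*b)/9


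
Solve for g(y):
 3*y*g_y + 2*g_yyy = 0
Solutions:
 g(y) = C1 + Integral(C2*airyai(-2^(2/3)*3^(1/3)*y/2) + C3*airybi(-2^(2/3)*3^(1/3)*y/2), y)


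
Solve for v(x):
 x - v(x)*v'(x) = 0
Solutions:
 v(x) = -sqrt(C1 + x^2)
 v(x) = sqrt(C1 + x^2)


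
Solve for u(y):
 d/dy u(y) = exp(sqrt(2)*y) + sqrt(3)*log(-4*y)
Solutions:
 u(y) = C1 + sqrt(3)*y*log(-y) + sqrt(3)*y*(-1 + 2*log(2)) + sqrt(2)*exp(sqrt(2)*y)/2


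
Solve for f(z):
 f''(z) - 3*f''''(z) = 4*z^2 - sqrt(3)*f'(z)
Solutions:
 f(z) = C1 + C2*exp(-2^(1/3)*3^(1/6)*z*(6/(sqrt(717) + 27)^(1/3) + 2^(1/3)*3^(2/3)*(sqrt(717) + 27)^(1/3))/36)*sin(z*(-12^(1/3)*(sqrt(717) + 27)^(1/3) + 2*18^(1/3)/(sqrt(717) + 27)^(1/3))/12) + C3*exp(-2^(1/3)*3^(1/6)*z*(6/(sqrt(717) + 27)^(1/3) + 2^(1/3)*3^(2/3)*(sqrt(717) + 27)^(1/3))/36)*cos(z*(-12^(1/3)*(sqrt(717) + 27)^(1/3) + 2*18^(1/3)/(sqrt(717) + 27)^(1/3))/12) + C4*exp(2^(1/3)*3^(1/6)*z*(6/(sqrt(717) + 27)^(1/3) + 2^(1/3)*3^(2/3)*(sqrt(717) + 27)^(1/3))/18) + 4*sqrt(3)*z^3/9 - 4*z^2/3 + 8*sqrt(3)*z/9


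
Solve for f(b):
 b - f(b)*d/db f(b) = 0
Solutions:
 f(b) = -sqrt(C1 + b^2)
 f(b) = sqrt(C1 + b^2)


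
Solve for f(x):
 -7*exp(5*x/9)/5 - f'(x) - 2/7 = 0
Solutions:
 f(x) = C1 - 2*x/7 - 63*exp(5*x/9)/25


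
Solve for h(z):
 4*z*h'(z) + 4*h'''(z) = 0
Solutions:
 h(z) = C1 + Integral(C2*airyai(-z) + C3*airybi(-z), z)


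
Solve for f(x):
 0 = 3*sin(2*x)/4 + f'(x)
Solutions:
 f(x) = C1 + 3*cos(2*x)/8


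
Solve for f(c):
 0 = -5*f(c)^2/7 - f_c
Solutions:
 f(c) = 7/(C1 + 5*c)


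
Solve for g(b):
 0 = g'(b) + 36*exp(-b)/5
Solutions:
 g(b) = C1 + 36*exp(-b)/5


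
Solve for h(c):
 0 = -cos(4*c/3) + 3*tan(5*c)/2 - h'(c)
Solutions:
 h(c) = C1 - 3*log(cos(5*c))/10 - 3*sin(4*c/3)/4


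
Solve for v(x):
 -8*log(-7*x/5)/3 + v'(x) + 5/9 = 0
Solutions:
 v(x) = C1 + 8*x*log(-x)/3 + x*(-24*log(5) - 29 + 24*log(7))/9


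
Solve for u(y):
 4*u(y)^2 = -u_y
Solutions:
 u(y) = 1/(C1 + 4*y)


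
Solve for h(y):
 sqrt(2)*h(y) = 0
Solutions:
 h(y) = 0


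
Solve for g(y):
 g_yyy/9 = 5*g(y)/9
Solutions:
 g(y) = C3*exp(5^(1/3)*y) + (C1*sin(sqrt(3)*5^(1/3)*y/2) + C2*cos(sqrt(3)*5^(1/3)*y/2))*exp(-5^(1/3)*y/2)


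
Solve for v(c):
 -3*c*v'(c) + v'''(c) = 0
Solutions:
 v(c) = C1 + Integral(C2*airyai(3^(1/3)*c) + C3*airybi(3^(1/3)*c), c)


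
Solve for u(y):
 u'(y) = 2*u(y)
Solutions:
 u(y) = C1*exp(2*y)


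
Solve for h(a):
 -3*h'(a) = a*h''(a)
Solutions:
 h(a) = C1 + C2/a^2


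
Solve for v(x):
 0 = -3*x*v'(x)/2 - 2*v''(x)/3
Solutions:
 v(x) = C1 + C2*erf(3*sqrt(2)*x/4)


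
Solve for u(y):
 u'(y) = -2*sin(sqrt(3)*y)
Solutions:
 u(y) = C1 + 2*sqrt(3)*cos(sqrt(3)*y)/3


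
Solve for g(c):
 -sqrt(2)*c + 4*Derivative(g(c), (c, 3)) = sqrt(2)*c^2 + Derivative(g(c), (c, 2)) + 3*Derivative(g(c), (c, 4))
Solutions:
 g(c) = C1 + C2*c + C3*exp(c/3) + C4*exp(c) - sqrt(2)*c^4/12 - 3*sqrt(2)*c^3/2 - 15*sqrt(2)*c^2


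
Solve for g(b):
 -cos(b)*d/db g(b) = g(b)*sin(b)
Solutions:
 g(b) = C1*cos(b)


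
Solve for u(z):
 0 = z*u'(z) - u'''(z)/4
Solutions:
 u(z) = C1 + Integral(C2*airyai(2^(2/3)*z) + C3*airybi(2^(2/3)*z), z)


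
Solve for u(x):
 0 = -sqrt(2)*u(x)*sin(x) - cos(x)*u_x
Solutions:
 u(x) = C1*cos(x)^(sqrt(2))


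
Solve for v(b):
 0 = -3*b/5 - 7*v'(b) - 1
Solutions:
 v(b) = C1 - 3*b^2/70 - b/7


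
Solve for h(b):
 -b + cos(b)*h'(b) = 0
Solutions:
 h(b) = C1 + Integral(b/cos(b), b)


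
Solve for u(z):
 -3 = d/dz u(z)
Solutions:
 u(z) = C1 - 3*z


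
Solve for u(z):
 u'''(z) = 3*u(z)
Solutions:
 u(z) = C3*exp(3^(1/3)*z) + (C1*sin(3^(5/6)*z/2) + C2*cos(3^(5/6)*z/2))*exp(-3^(1/3)*z/2)


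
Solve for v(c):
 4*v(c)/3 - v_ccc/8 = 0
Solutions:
 v(c) = C3*exp(2*6^(2/3)*c/3) + (C1*sin(2^(2/3)*3^(1/6)*c) + C2*cos(2^(2/3)*3^(1/6)*c))*exp(-6^(2/3)*c/3)


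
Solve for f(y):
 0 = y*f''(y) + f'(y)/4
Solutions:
 f(y) = C1 + C2*y^(3/4)


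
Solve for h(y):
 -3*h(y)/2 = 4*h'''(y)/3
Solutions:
 h(y) = C3*exp(-3^(2/3)*y/2) + (C1*sin(3*3^(1/6)*y/4) + C2*cos(3*3^(1/6)*y/4))*exp(3^(2/3)*y/4)


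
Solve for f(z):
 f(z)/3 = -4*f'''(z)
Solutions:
 f(z) = C3*exp(z*(-18^(1/3) + 3*2^(1/3)*3^(2/3))/24)*sin(2^(1/3)*3^(1/6)*z/4) + C4*exp(z*(-18^(1/3) + 3*2^(1/3)*3^(2/3))/24)*cos(2^(1/3)*3^(1/6)*z/4) + C5*exp(-z*(18^(1/3) + 3*2^(1/3)*3^(2/3))/24) + (C1*sin(2^(1/3)*3^(1/6)*z/4) + C2*cos(2^(1/3)*3^(1/6)*z/4))*exp(18^(1/3)*z/12)


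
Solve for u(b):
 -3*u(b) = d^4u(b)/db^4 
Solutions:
 u(b) = (C1*sin(sqrt(2)*3^(1/4)*b/2) + C2*cos(sqrt(2)*3^(1/4)*b/2))*exp(-sqrt(2)*3^(1/4)*b/2) + (C3*sin(sqrt(2)*3^(1/4)*b/2) + C4*cos(sqrt(2)*3^(1/4)*b/2))*exp(sqrt(2)*3^(1/4)*b/2)


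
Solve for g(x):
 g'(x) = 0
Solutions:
 g(x) = C1


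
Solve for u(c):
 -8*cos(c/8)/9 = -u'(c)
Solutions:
 u(c) = C1 + 64*sin(c/8)/9


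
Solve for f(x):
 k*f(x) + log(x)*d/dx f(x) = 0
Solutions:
 f(x) = C1*exp(-k*li(x))


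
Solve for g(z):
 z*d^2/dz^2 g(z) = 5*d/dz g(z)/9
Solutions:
 g(z) = C1 + C2*z^(14/9)


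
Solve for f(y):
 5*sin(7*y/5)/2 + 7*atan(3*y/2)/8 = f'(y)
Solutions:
 f(y) = C1 + 7*y*atan(3*y/2)/8 - 7*log(9*y^2 + 4)/24 - 25*cos(7*y/5)/14


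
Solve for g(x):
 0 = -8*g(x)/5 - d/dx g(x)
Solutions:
 g(x) = C1*exp(-8*x/5)


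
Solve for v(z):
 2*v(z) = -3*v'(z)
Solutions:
 v(z) = C1*exp(-2*z/3)


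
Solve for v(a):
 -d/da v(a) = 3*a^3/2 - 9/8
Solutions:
 v(a) = C1 - 3*a^4/8 + 9*a/8


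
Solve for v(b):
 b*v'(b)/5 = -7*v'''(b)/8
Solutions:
 v(b) = C1 + Integral(C2*airyai(-2*35^(2/3)*b/35) + C3*airybi(-2*35^(2/3)*b/35), b)


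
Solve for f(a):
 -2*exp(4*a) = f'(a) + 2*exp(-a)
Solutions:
 f(a) = C1 - exp(4*a)/2 + 2*exp(-a)


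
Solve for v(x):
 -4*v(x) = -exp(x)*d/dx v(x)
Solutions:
 v(x) = C1*exp(-4*exp(-x))


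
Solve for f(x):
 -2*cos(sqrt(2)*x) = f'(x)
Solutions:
 f(x) = C1 - sqrt(2)*sin(sqrt(2)*x)


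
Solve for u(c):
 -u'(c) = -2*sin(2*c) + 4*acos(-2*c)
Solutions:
 u(c) = C1 - 4*c*acos(-2*c) - 2*sqrt(1 - 4*c^2) - cos(2*c)


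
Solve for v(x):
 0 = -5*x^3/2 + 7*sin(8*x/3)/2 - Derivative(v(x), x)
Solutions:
 v(x) = C1 - 5*x^4/8 - 21*cos(8*x/3)/16


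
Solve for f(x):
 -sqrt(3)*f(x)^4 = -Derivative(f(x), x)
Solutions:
 f(x) = (-1/(C1 + 3*sqrt(3)*x))^(1/3)
 f(x) = (-1/(C1 + sqrt(3)*x))^(1/3)*(-3^(2/3) - 3*3^(1/6)*I)/6
 f(x) = (-1/(C1 + sqrt(3)*x))^(1/3)*(-3^(2/3) + 3*3^(1/6)*I)/6


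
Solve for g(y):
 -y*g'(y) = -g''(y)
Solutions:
 g(y) = C1 + C2*erfi(sqrt(2)*y/2)


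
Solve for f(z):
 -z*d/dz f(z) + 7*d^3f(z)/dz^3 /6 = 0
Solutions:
 f(z) = C1 + Integral(C2*airyai(6^(1/3)*7^(2/3)*z/7) + C3*airybi(6^(1/3)*7^(2/3)*z/7), z)


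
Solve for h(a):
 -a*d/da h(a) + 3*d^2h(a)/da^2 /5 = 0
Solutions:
 h(a) = C1 + C2*erfi(sqrt(30)*a/6)


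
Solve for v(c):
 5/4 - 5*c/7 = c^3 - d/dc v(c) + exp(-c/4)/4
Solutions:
 v(c) = C1 + c^4/4 + 5*c^2/14 - 5*c/4 - 1/exp(c)^(1/4)


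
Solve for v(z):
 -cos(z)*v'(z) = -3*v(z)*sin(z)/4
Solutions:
 v(z) = C1/cos(z)^(3/4)


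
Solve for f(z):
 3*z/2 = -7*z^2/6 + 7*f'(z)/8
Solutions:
 f(z) = C1 + 4*z^3/9 + 6*z^2/7


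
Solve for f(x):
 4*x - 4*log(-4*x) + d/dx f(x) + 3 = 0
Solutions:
 f(x) = C1 - 2*x^2 + 4*x*log(-x) + x*(-7 + 8*log(2))


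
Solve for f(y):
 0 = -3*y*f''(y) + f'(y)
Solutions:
 f(y) = C1 + C2*y^(4/3)


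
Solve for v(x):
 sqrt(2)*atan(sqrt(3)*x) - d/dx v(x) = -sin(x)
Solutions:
 v(x) = C1 + sqrt(2)*(x*atan(sqrt(3)*x) - sqrt(3)*log(3*x^2 + 1)/6) - cos(x)


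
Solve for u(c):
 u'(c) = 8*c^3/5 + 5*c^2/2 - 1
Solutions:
 u(c) = C1 + 2*c^4/5 + 5*c^3/6 - c


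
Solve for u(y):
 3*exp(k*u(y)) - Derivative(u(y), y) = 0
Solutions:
 u(y) = Piecewise((log(-1/(C1*k + 3*k*y))/k, Ne(k, 0)), (nan, True))
 u(y) = Piecewise((C1 + 3*y, Eq(k, 0)), (nan, True))


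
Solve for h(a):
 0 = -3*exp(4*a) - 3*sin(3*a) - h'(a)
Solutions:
 h(a) = C1 - 3*exp(4*a)/4 + cos(3*a)


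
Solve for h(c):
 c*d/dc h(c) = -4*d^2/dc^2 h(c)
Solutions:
 h(c) = C1 + C2*erf(sqrt(2)*c/4)


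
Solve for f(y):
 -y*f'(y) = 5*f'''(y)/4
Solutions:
 f(y) = C1 + Integral(C2*airyai(-10^(2/3)*y/5) + C3*airybi(-10^(2/3)*y/5), y)


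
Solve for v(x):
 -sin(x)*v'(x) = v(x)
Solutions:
 v(x) = C1*sqrt(cos(x) + 1)/sqrt(cos(x) - 1)


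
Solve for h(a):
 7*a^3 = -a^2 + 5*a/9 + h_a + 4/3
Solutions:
 h(a) = C1 + 7*a^4/4 + a^3/3 - 5*a^2/18 - 4*a/3


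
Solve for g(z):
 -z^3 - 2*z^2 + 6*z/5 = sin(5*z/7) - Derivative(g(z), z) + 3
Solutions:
 g(z) = C1 + z^4/4 + 2*z^3/3 - 3*z^2/5 + 3*z - 7*cos(5*z/7)/5


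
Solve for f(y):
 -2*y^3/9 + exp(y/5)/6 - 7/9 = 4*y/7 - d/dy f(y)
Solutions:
 f(y) = C1 + y^4/18 + 2*y^2/7 + 7*y/9 - 5*exp(y/5)/6


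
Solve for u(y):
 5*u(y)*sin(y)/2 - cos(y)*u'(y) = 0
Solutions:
 u(y) = C1/cos(y)^(5/2)


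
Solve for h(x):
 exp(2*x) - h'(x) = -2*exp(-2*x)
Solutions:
 h(x) = C1 + exp(2*x)/2 - exp(-2*x)


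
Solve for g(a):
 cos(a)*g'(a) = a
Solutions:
 g(a) = C1 + Integral(a/cos(a), a)


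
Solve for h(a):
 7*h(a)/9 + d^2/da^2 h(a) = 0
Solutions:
 h(a) = C1*sin(sqrt(7)*a/3) + C2*cos(sqrt(7)*a/3)


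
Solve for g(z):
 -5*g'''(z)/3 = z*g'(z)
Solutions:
 g(z) = C1 + Integral(C2*airyai(-3^(1/3)*5^(2/3)*z/5) + C3*airybi(-3^(1/3)*5^(2/3)*z/5), z)


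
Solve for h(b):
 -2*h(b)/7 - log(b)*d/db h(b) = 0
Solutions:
 h(b) = C1*exp(-2*li(b)/7)


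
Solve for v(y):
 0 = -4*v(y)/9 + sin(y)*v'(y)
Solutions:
 v(y) = C1*(cos(y) - 1)^(2/9)/(cos(y) + 1)^(2/9)


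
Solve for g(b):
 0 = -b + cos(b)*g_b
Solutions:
 g(b) = C1 + Integral(b/cos(b), b)
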